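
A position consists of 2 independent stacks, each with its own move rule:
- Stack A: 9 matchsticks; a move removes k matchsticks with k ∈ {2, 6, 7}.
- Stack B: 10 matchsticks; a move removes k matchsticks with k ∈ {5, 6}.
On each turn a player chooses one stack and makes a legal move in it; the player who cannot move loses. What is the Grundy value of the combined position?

2

For stack A, compute g(0), g(1), … with moves {2, 6, 7}:
g(0) = mex{} = 0
g(1) = mex{} = 0
g(2) = mex{0} = 1
g(3) = mex{0} = 1
g(4) = mex{1} = 0
g(5) = mex{1} = 0
g(6) = mex{0} = 1
g(7) = mex{0} = 1
g(8) = mex{0,1} = 2
g(9) = mex{1} = 0
So g(9) = 0.
Grundy values for stack B (subtraction set {5, 6}):
g(0) = mex{} = 0
g(1) = mex{} = 0
g(2) = mex{} = 0
g(3) = mex{} = 0
g(4) = mex{} = 0
g(5) = mex{0} = 1
g(6) = mex{0} = 1
g(7) = mex{0} = 1
g(8) = mex{0} = 1
g(9) = mex{0} = 1
g(10) = mex{0,1} = 2
So g(10) = 2.
By the Sprague-Grundy theorem, the Grundy value of a sum of independent games is the XOR of the component values.
Combined value = 0 XOR 2 = 2.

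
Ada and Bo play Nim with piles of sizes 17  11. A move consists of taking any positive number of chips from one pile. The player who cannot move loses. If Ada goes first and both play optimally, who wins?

Ada wins

Compute the nim-sum pairwise:
17 ^ 11 = 26
The nim-sum is 26 ≠ 0, so this is an N-position: the player to move can win; Ada has a winning move.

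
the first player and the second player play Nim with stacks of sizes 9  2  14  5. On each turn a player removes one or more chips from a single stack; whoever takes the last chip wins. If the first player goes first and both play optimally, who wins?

the second player wins

Compute the nim-sum pairwise:
9 ^ 2 = 11
11 ^ 14 = 5
5 ^ 5 = 0
The nim-sum is 0, so this is a P-position: the player to move is in a losing position under optimal play; the first player is about to move from it and so loses — the second player wins.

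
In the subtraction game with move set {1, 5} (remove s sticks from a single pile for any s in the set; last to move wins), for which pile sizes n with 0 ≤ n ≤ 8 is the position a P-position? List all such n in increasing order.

0, 2, 4, 6, 8

Compute g(0), g(1), … for moves {1, 5}:
k:     0  1  2  3  4  5  6  7  8
g(k):  0  1  0  1  0  1  0  1  0
The P-positions (g = 0) in 0..8 are 0, 2, 4, 6, 8.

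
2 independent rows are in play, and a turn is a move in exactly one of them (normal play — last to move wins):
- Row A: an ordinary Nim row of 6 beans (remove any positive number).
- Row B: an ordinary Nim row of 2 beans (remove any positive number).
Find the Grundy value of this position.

Row A is a plain Nim row of size 6, so its Grundy value is 6.
Row B is a plain Nim row of size 2, so its Grundy value is 2.
The value of a disjunctive sum is the nim-sum of the parts.
Combined value = 6 ⊕ 2 = 4.

4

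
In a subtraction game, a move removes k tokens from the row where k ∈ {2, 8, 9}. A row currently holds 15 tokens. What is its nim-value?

0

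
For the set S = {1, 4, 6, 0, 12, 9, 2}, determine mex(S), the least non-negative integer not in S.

The values 0, 1, 2 are all present; 3 is the first non-negative integer missing from the set.

3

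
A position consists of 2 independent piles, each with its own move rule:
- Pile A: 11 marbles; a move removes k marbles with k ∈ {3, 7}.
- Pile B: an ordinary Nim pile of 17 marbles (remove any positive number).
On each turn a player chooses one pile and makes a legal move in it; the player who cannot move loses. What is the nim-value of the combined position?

For pile A, compute g(0), g(1), … with moves {3, 7}:
g(0) = mex{} = 0
g(1) = mex{} = 0
g(2) = mex{} = 0
g(3) = mex{0} = 1
g(4) = mex{0} = 1
g(5) = mex{0} = 1
g(6) = mex{1} = 0
g(7) = mex{0,1} = 2
g(8) = mex{0,1} = 2
g(9) = mex{0} = 1
g(10) = mex{1,2} = 0
g(11) = mex{1,2} = 0
So g(11) = 0.
Pile B is a plain Nim pile of size 17, so its Grundy value is 17.
The value of a disjunctive sum is the nim-sum of the parts.
Combined value = 0 ⊕ 17 = 17.

17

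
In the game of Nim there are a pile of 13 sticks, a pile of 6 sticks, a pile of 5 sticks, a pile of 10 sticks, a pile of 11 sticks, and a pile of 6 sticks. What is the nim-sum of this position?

Nim-sum: 13 XOR 6 XOR 5 XOR 10 XOR 11 XOR 6 = 9.

9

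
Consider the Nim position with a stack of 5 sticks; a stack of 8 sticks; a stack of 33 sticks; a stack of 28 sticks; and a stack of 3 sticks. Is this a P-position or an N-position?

N-position

Compute the nim-sum pairwise:
5 XOR 8 = 13
13 XOR 33 = 44
44 XOR 28 = 48
48 XOR 3 = 51
The nim-sum is 51 ≠ 0, so this is an N-position: the player to move can win.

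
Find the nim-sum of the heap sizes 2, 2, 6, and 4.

2

Compute the nim-sum pairwise:
2 XOR 2 = 0
0 XOR 6 = 6
6 XOR 4 = 2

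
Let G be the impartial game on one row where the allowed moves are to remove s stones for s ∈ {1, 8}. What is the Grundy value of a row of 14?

Compute g(0), g(1), … for moves {1, 8}:
g(0) = mex{} = 0
g(1) = mex{0} = 1
g(2) = mex{1} = 0
g(3) = mex{0} = 1
g(4) = mex{1} = 0
g(5) = mex{0} = 1
g(6) = mex{1} = 0
g(7) = mex{0} = 1
g(8) = mex{0,1} = 2
g(9) = mex{1,2} = 0
g(10) = mex{0} = 1
g(11) = mex{1} = 0
g(12) = mex{0} = 1
g(13) = mex{1} = 0
g(14) = mex{0} = 1
So g(14) = 1.

1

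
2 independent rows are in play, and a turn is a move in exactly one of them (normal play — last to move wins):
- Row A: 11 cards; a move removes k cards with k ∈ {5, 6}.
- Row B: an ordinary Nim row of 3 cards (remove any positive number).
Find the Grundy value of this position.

Grundy values for row A (subtraction set {5, 6}):
g(0) = mex{} = 0
g(1) = mex{} = 0
g(2) = mex{} = 0
g(3) = mex{} = 0
g(4) = mex{} = 0
g(5) = mex{0} = 1
g(6) = mex{0} = 1
g(7) = mex{0} = 1
g(8) = mex{0} = 1
g(9) = mex{0} = 1
g(10) = mex{0,1} = 2
g(11) = mex{1} = 0
So g(11) = 0.
Row B is a plain Nim row of size 3, so its Grundy value is 3.
The value of a disjunctive sum is the nim-sum of the parts.
Combined value = 0 ⊕ 3 = 3.

3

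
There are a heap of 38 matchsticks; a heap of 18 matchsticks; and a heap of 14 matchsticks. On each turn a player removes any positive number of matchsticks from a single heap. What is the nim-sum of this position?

58

Nim-sum: 38 ^ 18 ^ 14 = 58.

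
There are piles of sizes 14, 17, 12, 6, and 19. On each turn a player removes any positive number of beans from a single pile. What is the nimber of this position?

Nim-sum: 14 ^ 17 ^ 12 ^ 6 ^ 19 = 6.

6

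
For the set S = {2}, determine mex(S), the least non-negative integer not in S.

0 is not in the set, so the mex is 0.

0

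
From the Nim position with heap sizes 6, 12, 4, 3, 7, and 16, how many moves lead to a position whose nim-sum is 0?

Compute the nim-sum pairwise:
6 ^ 12 = 10
10 ^ 4 = 14
14 ^ 3 = 13
13 ^ 7 = 10
10 ^ 16 = 26
The overall nim-sum is X = 26. A heap of size p has a winning move iff p XOR X < p (reduce it to p XOR X).
  6: 6 XOR 26 = 28 ≥ 6 — no move.
  12: 12 XOR 26 = 22 ≥ 12 — no move.
  4: 4 XOR 26 = 30 ≥ 4 — no move.
  3: 3 XOR 26 = 25 ≥ 3 — no move.
  7: 7 XOR 26 = 29 ≥ 7 — no move.
  16: 16 XOR 26 = 10 < 16 — winning move (to 10).
That gives 1 winning move.

1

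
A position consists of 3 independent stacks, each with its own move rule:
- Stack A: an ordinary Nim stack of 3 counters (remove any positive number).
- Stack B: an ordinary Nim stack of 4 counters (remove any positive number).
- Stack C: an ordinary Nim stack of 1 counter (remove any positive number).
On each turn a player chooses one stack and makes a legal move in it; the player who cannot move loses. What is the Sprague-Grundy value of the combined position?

6

Stack A is a plain Nim stack of size 3, so its Grundy value is 3.
Stack B is a plain Nim stack of size 4, so its Grundy value is 4.
Stack C is a plain Nim stack of size 1, so its Grundy value is 1.
The value of a disjunctive sum is the nim-sum of the parts.
Combined value = 3 XOR 4 XOR 1 = 6.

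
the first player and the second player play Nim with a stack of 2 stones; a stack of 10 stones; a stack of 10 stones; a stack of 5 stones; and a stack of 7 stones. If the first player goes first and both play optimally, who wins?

the second player wins

Compute the nim-sum pairwise:
2 ⊕ 10 = 8
8 ⊕ 10 = 2
2 ⊕ 5 = 7
7 ⊕ 7 = 0
The nim-sum is 0, so this is a P-position: the player to move is in a losing position under optimal play; the first player is about to move from it and so loses — the second player wins.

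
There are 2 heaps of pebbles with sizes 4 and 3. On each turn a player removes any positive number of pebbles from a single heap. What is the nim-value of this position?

7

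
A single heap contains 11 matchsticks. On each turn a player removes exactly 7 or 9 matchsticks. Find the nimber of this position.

Build the Grundy sequence with g(k) = mex{g(k−s) : s ∈ {7, 9}, s ≤ k}:
k:     0  1  2  3  4  5  6  7  8  9 10 11
g(k):  0  0  0  0  0  0  0  1  1  1  1  1
So g(11) = 1.

1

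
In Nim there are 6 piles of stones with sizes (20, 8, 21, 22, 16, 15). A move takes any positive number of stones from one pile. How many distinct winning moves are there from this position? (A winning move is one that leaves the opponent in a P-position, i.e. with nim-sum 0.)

In binary:
  10100  (20)
  01000  (8)
  10101  (21)
  10110  (22)
  10000  (16)
  01111  (15)
  -----
  00000  (0)
The nim-sum is already 0, so every move leaves a nonzero nim-sum — there are no winning moves.

0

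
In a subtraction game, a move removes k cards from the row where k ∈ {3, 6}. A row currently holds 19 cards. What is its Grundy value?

0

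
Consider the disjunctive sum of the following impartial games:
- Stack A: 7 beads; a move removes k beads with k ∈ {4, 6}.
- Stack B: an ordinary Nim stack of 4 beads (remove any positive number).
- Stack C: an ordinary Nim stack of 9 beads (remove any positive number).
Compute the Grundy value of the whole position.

Grundy values for stack A (subtraction set {4, 6}):
g(0) = mex{} = 0
g(1) = mex{} = 0
g(2) = mex{} = 0
g(3) = mex{} = 0
g(4) = mex{0} = 1
g(5) = mex{0} = 1
g(6) = mex{0} = 1
g(7) = mex{0} = 1
So g(7) = 1.
Stack B is a plain Nim stack of size 4, so its Grundy value is 4.
Stack C is a plain Nim stack of size 9, so its Grundy value is 9.
The value of a disjunctive sum is the nim-sum of the parts.
Combined value = 1 XOR 4 XOR 9 = 12.

12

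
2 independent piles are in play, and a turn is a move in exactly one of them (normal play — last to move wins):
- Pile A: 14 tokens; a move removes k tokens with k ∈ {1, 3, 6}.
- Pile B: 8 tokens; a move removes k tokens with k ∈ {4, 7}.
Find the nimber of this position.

3

For pile A, compute g(0), g(1), … with moves {1, 3, 6}:
g(0) = mex{} = 0
g(1) = mex{0} = 1
g(2) = mex{1} = 0
g(3) = mex{0} = 1
g(4) = mex{1} = 0
g(5) = mex{0} = 1
g(6) = mex{0,1} = 2
g(7) = mex{0,1,2} = 3
g(8) = mex{0,1,3} = 2
g(9) = mex{1,2} = 0
g(10) = mex{0,3} = 1
g(11) = mex{1,2} = 0
g(12) = mex{0,2} = 1
g(13) = mex{1,3} = 0
g(14) = mex{0,2} = 1
So g(14) = 1.
Build the Grundy sequence for pile B with g(k) = mex{g(k−s) : s ∈ {4, 7}, s ≤ k}:
k:     0  1  2  3  4  5  6  7  8
g(k):  0  0  0  0  1  1  1  1  2
So g(8) = 2.
By the Sprague-Grundy theorem, the Grundy value of a sum of independent games is the XOR of the component values.
Combined value = 1 ⊕ 2 = 3.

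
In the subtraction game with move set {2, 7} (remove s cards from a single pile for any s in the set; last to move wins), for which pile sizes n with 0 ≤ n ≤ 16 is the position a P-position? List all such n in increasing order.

0, 1, 4, 5, 9, 10, 13, 14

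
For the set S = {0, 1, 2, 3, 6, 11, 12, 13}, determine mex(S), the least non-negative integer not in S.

4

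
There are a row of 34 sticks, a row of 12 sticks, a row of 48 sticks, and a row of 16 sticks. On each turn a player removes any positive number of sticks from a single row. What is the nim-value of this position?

14

Compute the nim-sum pairwise:
34 ⊕ 12 = 46
46 ⊕ 48 = 30
30 ⊕ 16 = 14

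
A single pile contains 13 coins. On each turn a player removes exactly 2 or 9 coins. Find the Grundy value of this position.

1

Compute g(0), g(1), … for moves {2, 9}:
k:     0  1  2  3  4  5  6  7  8  9 10 11 12 13
g(k):  0  0  1  1  0  0  1  1  0  2  1  0  0  1
So g(13) = 1.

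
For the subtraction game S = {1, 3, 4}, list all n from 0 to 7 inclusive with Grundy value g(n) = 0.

0, 2, 7

Grundy values for subtraction set {1, 3, 4}:
k:     0  1  2  3  4  5  6  7
g(k):  0  1  0  1  2  3  2  0
The P-positions (g = 0) in 0..7 are 0, 2, 7.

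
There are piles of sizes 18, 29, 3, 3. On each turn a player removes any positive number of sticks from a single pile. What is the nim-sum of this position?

15

Compute the nim-sum pairwise:
18 ⊕ 29 = 15
15 ⊕ 3 = 12
12 ⊕ 3 = 15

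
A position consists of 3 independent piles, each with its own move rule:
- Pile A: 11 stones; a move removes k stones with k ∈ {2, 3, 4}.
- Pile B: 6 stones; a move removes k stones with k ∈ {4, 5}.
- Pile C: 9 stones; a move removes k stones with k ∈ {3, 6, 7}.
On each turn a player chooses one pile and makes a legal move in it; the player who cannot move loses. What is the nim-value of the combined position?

For pile A, compute g(0), g(1), … with moves {2, 3, 4}:
k:     0  1  2  3  4  5  6  7  8  9 10 11
g(k):  0  0  1  1  2  2  0  0  1  1  2  2
So g(11) = 2.
Grundy values for pile B (subtraction set {4, 5}):
k:     0  1  2  3  4  5  6
g(k):  0  0  0  0  1  1  1
So g(6) = 1.
For pile C, compute g(0), g(1), … with moves {3, 6, 7}:
k:     0  1  2  3  4  5  6  7  8  9
g(k):  0  0  0  1  1  1  2  2  2  3
So g(9) = 3.
The value of a disjunctive sum is the nim-sum of the parts.
Combined value = 2 XOR 1 XOR 3 = 0.

0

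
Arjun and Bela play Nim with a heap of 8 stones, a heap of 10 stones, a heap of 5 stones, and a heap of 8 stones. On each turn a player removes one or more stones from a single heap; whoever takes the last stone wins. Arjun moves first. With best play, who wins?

Compute the nim-sum pairwise:
8 ⊕ 10 = 2
2 ⊕ 5 = 7
7 ⊕ 8 = 15
The nim-sum is 15 ≠ 0, so this is an N-position: the player to move can win; Arjun has a winning move.

Arjun wins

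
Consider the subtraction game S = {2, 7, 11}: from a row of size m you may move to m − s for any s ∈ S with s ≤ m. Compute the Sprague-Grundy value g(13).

Grundy values for subtraction set {2, 7, 11}:
k:     0  1  2  3  4  5  6  7  8  9 10 11 12 13
g(k):  0  0  1  1  0  0  1  1  2  0  0  1  1  0
So g(13) = 0.

0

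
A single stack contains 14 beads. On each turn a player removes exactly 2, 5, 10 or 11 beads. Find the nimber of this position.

Grundy values for subtraction set {2, 5, 10, 11}:
g(0) = mex{} = 0
g(1) = mex{} = 0
g(2) = mex{0} = 1
g(3) = mex{0} = 1
g(4) = mex{1} = 0
g(5) = mex{0,1} = 2
g(6) = mex{0} = 1
g(7) = mex{1,2} = 0
g(8) = mex{1} = 0
g(9) = mex{0} = 1
g(10) = mex{0,2} = 1
g(11) = mex{0,1} = 2
g(12) = mex{0,1} = 2
g(13) = mex{0,1,2} = 3
g(14) = mex{0,1,2} = 3
So g(14) = 3.

3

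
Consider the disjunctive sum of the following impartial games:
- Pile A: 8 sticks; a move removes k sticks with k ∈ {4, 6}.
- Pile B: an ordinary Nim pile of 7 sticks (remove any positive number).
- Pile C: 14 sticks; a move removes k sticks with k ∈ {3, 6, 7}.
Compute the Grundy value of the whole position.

Grundy values for pile A (subtraction set {4, 6}):
k:     0  1  2  3  4  5  6  7  8
g(k):  0  0  0  0  1  1  1  1  2
So g(8) = 2.
Pile B is a plain Nim pile of size 7, so its Grundy value is 7.
Build the Grundy sequence for pile C with g(k) = mex{g(k−s) : s ∈ {3, 6, 7}, s ≤ k}:
g(0) = mex{} = 0
g(1) = mex{} = 0
g(2) = mex{} = 0
g(3) = mex{0} = 1
g(4) = mex{0} = 1
g(5) = mex{0} = 1
g(6) = mex{0,1} = 2
g(7) = mex{0,1} = 2
g(8) = mex{0,1} = 2
g(9) = mex{0,1,2} = 3
g(10) = mex{1,2} = 0
g(11) = mex{1,2} = 0
g(12) = mex{1,2,3} = 0
g(13) = mex{0,2} = 1
g(14) = mex{0,2} = 1
So g(14) = 1.
By the Sprague-Grundy theorem, the Grundy value of a sum of independent games is the XOR of the component values.
Combined value = 2 ⊕ 7 ⊕ 1 = 4.

4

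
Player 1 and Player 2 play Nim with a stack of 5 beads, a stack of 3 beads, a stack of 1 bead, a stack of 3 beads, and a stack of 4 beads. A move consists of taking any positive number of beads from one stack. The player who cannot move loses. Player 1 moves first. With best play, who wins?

Player 2 wins

Compute the nim-sum pairwise:
5 ⊕ 3 = 6
6 ⊕ 1 = 7
7 ⊕ 3 = 4
4 ⊕ 4 = 0
The nim-sum is 0, so this is a P-position: the player to move is in a losing position under optimal play; Player 1 is about to move from it and so loses — Player 2 wins.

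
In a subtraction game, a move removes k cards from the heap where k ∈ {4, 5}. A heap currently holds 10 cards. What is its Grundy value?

0

Grundy values for subtraction set {4, 5}:
k:     0  1  2  3  4  5  6  7  8  9 10
g(k):  0  0  0  0  1  1  1  1  2  0  0
So g(10) = 0.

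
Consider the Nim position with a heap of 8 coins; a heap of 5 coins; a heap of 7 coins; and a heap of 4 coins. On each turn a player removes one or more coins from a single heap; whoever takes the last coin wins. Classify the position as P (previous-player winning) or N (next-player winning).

N-position

Write each in binary and XOR column by column:
  1000  (8)
  0101  (5)
  0111  (7)
  0100  (4)
  ----
  1110  (14)
The nim-sum is 14 ≠ 0, so this is an N-position: the player to move can win.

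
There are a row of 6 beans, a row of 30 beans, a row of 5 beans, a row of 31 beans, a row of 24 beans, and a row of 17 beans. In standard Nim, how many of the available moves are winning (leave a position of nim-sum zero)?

3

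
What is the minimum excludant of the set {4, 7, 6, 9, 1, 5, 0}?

2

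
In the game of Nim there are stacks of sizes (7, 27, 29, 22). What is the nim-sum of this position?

23

Nim-sum: 7 XOR 27 XOR 29 XOR 22 = 23.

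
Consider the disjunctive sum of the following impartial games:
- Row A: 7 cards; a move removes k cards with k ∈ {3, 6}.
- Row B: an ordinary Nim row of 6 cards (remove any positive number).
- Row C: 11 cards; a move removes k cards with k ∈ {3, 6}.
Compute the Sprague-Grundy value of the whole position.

4

For row A, compute g(0), g(1), … with moves {3, 6}:
k:     0  1  2  3  4  5  6  7
g(k):  0  0  0  1  1  1  2  2
So g(7) = 2.
Row B is a plain Nim row of size 6, so its Grundy value is 6.
For row C, compute g(0), g(1), … with moves {3, 6}:
g(0) = mex{} = 0
g(1) = mex{} = 0
g(2) = mex{} = 0
g(3) = mex{0} = 1
g(4) = mex{0} = 1
g(5) = mex{0} = 1
g(6) = mex{0,1} = 2
g(7) = mex{0,1} = 2
g(8) = mex{0,1} = 2
g(9) = mex{1,2} = 0
g(10) = mex{1,2} = 0
g(11) = mex{1,2} = 0
So g(11) = 0.
The value of a disjunctive sum is the nim-sum of the parts.
Combined value = 2 ⊕ 6 ⊕ 0 = 4.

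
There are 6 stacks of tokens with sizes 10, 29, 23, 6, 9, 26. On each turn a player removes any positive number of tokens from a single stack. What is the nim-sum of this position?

21

Write each in binary and XOR column by column:
  01010  (10)
  11101  (29)
  10111  (23)
  00110  (6)
  01001  (9)
  11010  (26)
  -----
  10101  (21)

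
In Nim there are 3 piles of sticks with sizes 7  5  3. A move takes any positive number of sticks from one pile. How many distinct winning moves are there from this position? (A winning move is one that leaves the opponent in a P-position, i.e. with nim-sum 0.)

Nim-sum: 7 XOR 5 XOR 3 = 1.
The overall nim-sum is X = 1. A pile of size p has a winning move iff p XOR X < p (reduce it to p XOR X).
  7: 7 XOR 1 = 6 < 7 — winning move (to 6).
  5: 5 XOR 1 = 4 < 5 — winning move (to 4).
  3: 3 XOR 1 = 2 < 3 — winning move (to 2).
That gives 3 winning moves.

3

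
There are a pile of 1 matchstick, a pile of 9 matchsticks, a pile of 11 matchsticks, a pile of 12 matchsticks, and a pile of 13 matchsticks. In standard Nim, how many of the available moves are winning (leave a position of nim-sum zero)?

1

Nim-sum: 1 ^ 9 ^ 11 ^ 12 ^ 13 = 2.
The overall nim-sum is X = 2. A pile of size p has a winning move iff p XOR X < p (reduce it to p XOR X).
  1: 1 XOR 2 = 3 ≥ 1 — no move.
  9: 9 XOR 2 = 11 ≥ 9 — no move.
  11: 11 XOR 2 = 9 < 11 — winning move (to 9).
  12: 12 XOR 2 = 14 ≥ 12 — no move.
  13: 13 XOR 2 = 15 ≥ 13 — no move.
That gives 1 winning move.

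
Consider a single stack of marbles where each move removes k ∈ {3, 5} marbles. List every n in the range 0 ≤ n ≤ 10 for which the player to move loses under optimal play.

0, 1, 2, 8, 9, 10

Compute g(0), g(1), … for moves {3, 5}:
k:     0  1  2  3  4  5  6  7  8  9 10
g(k):  0  0  0  1  1  1  2  2  0  0  0
The P-positions (g = 0) in 0..10 are 0, 1, 2, 8, 9, 10.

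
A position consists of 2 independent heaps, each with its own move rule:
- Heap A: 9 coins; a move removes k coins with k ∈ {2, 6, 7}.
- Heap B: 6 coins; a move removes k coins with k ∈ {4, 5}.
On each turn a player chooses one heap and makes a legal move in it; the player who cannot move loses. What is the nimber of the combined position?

1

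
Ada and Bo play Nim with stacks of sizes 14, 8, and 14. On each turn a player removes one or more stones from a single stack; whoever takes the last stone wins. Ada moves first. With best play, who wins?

Nim-sum: 14 XOR 8 XOR 14 = 8.
The nim-sum is 8 ≠ 0, so this is an N-position: the player to move can win; Ada has a winning move.

Ada wins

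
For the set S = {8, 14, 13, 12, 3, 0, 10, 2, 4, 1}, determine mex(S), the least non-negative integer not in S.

The values 0, 1, 2, 3, 4 are all present; 5 is the first non-negative integer missing from the set.

5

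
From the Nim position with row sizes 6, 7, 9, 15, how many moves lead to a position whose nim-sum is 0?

3

Compute the nim-sum pairwise:
6 ^ 7 = 1
1 ^ 9 = 8
8 ^ 15 = 7
The overall nim-sum is X = 7. A row of size p has a winning move iff p XOR X < p (reduce it to p XOR X).
  6: 6 XOR 7 = 1 < 6 — winning move (to 1).
  7: 7 XOR 7 = 0 < 7 — winning move (to 0).
  9: 9 XOR 7 = 14 ≥ 9 — no move.
  15: 15 XOR 7 = 8 < 15 — winning move (to 8).
That gives 3 winning moves.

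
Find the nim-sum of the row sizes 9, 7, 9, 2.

5

Compute the nim-sum pairwise:
9 XOR 7 = 14
14 XOR 9 = 7
7 XOR 2 = 5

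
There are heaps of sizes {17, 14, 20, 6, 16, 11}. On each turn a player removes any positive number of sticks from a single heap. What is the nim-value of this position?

22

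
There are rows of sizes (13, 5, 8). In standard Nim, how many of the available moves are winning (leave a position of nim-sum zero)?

0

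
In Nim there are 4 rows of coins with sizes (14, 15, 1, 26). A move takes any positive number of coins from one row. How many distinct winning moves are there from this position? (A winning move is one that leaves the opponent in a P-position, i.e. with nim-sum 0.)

1

Bitwise XOR of the heap sizes:
  01110  (14)
  01111  (15)
  00001  (1)
  11010  (26)
  -----
  11010  (26)
The overall nim-sum is X = 26. A row of size p has a winning move iff p XOR X < p (reduce it to p XOR X).
  14: 14 XOR 26 = 20 ≥ 14 — no move.
  15: 15 XOR 26 = 21 ≥ 15 — no move.
  1: 1 XOR 26 = 27 ≥ 1 — no move.
  26: 26 XOR 26 = 0 < 26 — winning move (to 0).
That gives 1 winning move.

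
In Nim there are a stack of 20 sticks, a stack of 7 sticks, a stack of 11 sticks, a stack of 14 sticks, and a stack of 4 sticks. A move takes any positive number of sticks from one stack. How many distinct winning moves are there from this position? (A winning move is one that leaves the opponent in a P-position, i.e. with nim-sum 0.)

1

Bitwise XOR of the heap sizes:
  10100  (20)
  00111  (7)
  01011  (11)
  01110  (14)
  00100  (4)
  -----
  10010  (18)
The overall nim-sum is X = 18. A stack of size p has a winning move iff p XOR X < p (reduce it to p XOR X).
  20: 20 XOR 18 = 6 < 20 — winning move (to 6).
  7: 7 XOR 18 = 21 ≥ 7 — no move.
  11: 11 XOR 18 = 25 ≥ 11 — no move.
  14: 14 XOR 18 = 28 ≥ 14 — no move.
  4: 4 XOR 18 = 22 ≥ 4 — no move.
That gives 1 winning move.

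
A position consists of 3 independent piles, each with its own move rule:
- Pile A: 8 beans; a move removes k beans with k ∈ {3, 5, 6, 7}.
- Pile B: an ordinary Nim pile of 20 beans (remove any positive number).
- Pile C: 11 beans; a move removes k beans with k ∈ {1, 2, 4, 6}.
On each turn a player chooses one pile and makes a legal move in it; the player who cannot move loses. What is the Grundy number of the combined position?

22

Build the Grundy sequence for pile A with g(k) = mex{g(k−s) : s ∈ {3, 5, 6, 7}, s ≤ k}:
g(0) = mex{} = 0
g(1) = mex{} = 0
g(2) = mex{} = 0
g(3) = mex{0} = 1
g(4) = mex{0} = 1
g(5) = mex{0} = 1
g(6) = mex{0,1} = 2
g(7) = mex{0,1} = 2
g(8) = mex{0,1} = 2
So g(8) = 2.
Pile B is a plain Nim pile of size 20, so its Grundy value is 20.
For pile C, compute g(0), g(1), … with moves {1, 2, 4, 6}:
g(0) = mex{} = 0
g(1) = mex{0} = 1
g(2) = mex{0,1} = 2
g(3) = mex{1,2} = 0
g(4) = mex{0,2} = 1
g(5) = mex{0,1} = 2
g(6) = mex{0,1,2} = 3
g(7) = mex{0,1,2,3} = 4
g(8) = mex{1,2,3,4} = 0
g(9) = mex{0,2,4} = 1
g(10) = mex{0,1,3} = 2
g(11) = mex{1,2,4} = 0
So g(11) = 0.
The value of a disjunctive sum is the nim-sum of the parts.
Combined value = 2 ⊕ 20 ⊕ 0 = 22.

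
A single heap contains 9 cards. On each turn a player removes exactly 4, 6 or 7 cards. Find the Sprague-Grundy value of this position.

2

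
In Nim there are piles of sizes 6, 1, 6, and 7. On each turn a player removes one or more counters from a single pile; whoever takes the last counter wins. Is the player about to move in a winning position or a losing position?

Winning position

Compute the nim-sum pairwise:
6 ^ 1 = 7
7 ^ 6 = 1
1 ^ 7 = 6
The nim-sum is 6 ≠ 0, so this is an N-position: the player to move can win.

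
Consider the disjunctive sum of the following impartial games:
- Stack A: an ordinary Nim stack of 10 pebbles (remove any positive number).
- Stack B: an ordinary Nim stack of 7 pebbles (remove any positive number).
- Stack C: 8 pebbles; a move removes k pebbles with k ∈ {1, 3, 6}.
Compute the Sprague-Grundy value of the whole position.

15

Stack A is a plain Nim stack of size 10, so its Grundy value is 10.
Stack B is a plain Nim stack of size 7, so its Grundy value is 7.
Grundy values for stack C (subtraction set {1, 3, 6}):
k:     0  1  2  3  4  5  6  7  8
g(k):  0  1  0  1  0  1  2  3  2
So g(8) = 2.
By the Sprague-Grundy theorem, the Grundy value of a sum of independent games is the XOR of the component values.
Combined value = 10 XOR 7 XOR 2 = 15.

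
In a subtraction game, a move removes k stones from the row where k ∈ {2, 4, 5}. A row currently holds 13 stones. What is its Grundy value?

3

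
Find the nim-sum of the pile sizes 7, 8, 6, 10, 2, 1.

Compute the nim-sum pairwise:
7 XOR 8 = 15
15 XOR 6 = 9
9 XOR 10 = 3
3 XOR 2 = 1
1 XOR 1 = 0

0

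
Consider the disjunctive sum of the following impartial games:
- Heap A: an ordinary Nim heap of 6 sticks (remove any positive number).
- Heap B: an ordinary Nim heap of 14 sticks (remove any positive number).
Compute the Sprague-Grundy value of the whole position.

Heap A is a plain Nim heap of size 6, so its Grundy value is 6.
Heap B is a plain Nim heap of size 14, so its Grundy value is 14.
By the Sprague-Grundy theorem, the Grundy value of a sum of independent games is the XOR of the component values.
Combined value = 6 XOR 14 = 8.

8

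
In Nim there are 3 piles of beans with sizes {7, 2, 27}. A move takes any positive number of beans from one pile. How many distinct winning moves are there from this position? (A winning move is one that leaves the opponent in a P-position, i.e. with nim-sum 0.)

1

Compute the nim-sum pairwise:
7 ⊕ 2 = 5
5 ⊕ 27 = 30
The overall nim-sum is X = 30. A pile of size p has a winning move iff p XOR X < p (reduce it to p XOR X).
  7: 7 XOR 30 = 25 ≥ 7 — no move.
  2: 2 XOR 30 = 28 ≥ 2 — no move.
  27: 27 XOR 30 = 5 < 27 — winning move (to 5).
That gives 1 winning move.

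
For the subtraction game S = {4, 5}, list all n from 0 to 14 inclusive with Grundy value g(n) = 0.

0, 1, 2, 3, 9, 10, 11, 12

Grundy values for subtraction set {4, 5}:
g(0) = mex{} = 0
g(1) = mex{} = 0
g(2) = mex{} = 0
g(3) = mex{} = 0
g(4) = mex{0} = 1
g(5) = mex{0} = 1
g(6) = mex{0} = 1
g(7) = mex{0} = 1
g(8) = mex{0,1} = 2
g(9) = mex{1} = 0
g(10) = mex{1} = 0
g(11) = mex{1} = 0
g(12) = mex{1,2} = 0
g(13) = mex{0,2} = 1
g(14) = mex{0} = 1
The P-positions (g = 0) in 0..14 are 0, 1, 2, 3, 9, 10, 11, 12.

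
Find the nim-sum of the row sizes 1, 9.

Nim-sum: 1 ⊕ 9 = 8.

8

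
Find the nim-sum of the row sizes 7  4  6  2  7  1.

1

Compute the nim-sum pairwise:
7 ^ 4 = 3
3 ^ 6 = 5
5 ^ 2 = 7
7 ^ 7 = 0
0 ^ 1 = 1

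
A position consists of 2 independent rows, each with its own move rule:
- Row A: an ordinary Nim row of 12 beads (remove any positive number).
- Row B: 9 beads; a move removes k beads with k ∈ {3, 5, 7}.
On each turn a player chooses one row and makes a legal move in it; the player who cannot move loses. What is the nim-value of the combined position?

15

Row A is a plain Nim row of size 12, so its Grundy value is 12.
Grundy values for row B (subtraction set {3, 5, 7}):
g(0) = mex{} = 0
g(1) = mex{} = 0
g(2) = mex{} = 0
g(3) = mex{0} = 1
g(4) = mex{0} = 1
g(5) = mex{0} = 1
g(6) = mex{0,1} = 2
g(7) = mex{0,1} = 2
g(8) = mex{0,1} = 2
g(9) = mex{0,1,2} = 3
So g(9) = 3.
By the Sprague-Grundy theorem, the Grundy value of a sum of independent games is the XOR of the component values.
Combined value = 12 XOR 3 = 15.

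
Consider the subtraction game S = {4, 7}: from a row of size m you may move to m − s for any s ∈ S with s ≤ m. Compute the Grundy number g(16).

Build the Grundy sequence with g(k) = mex{g(k−s) : s ∈ {4, 7}, s ≤ k}:
k:     0  1  2  3  4  5  6  7  8  9 10 11 12 13 14 15 16
g(k):  0  0  0  0  1  1  1  1  2  2  2  0  0  0  0  1  1
So g(16) = 1.

1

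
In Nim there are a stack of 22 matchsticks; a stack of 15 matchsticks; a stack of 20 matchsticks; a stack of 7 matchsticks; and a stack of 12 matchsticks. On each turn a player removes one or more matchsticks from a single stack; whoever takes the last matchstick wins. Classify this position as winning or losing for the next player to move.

Write each in binary and XOR column by column:
  10110  (22)
  01111  (15)
  10100  (20)
  00111  (7)
  01100  (12)
  -----
  00110  (6)
The nim-sum is 6 ≠ 0, so this is an N-position: the player to move can win.

Winning position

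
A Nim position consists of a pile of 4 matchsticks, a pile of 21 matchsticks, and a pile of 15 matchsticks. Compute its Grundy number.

30

Bitwise XOR of the heap sizes:
  00100  (4)
  10101  (21)
  01111  (15)
  -----
  11110  (30)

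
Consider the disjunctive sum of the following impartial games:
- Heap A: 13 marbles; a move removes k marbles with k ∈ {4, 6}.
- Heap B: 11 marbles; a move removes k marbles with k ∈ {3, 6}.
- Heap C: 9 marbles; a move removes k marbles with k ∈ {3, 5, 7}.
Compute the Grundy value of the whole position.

3

For heap A, compute g(0), g(1), … with moves {4, 6}:
k:     0  1  2  3  4  5  6  7  8  9 10 11 12 13
g(k):  0  0  0  0  1  1  1  1  2  2  0  0  0  0
So g(13) = 0.
For heap B, compute g(0), g(1), … with moves {3, 6}:
g(0) = mex{} = 0
g(1) = mex{} = 0
g(2) = mex{} = 0
g(3) = mex{0} = 1
g(4) = mex{0} = 1
g(5) = mex{0} = 1
g(6) = mex{0,1} = 2
g(7) = mex{0,1} = 2
g(8) = mex{0,1} = 2
g(9) = mex{1,2} = 0
g(10) = mex{1,2} = 0
g(11) = mex{1,2} = 0
So g(11) = 0.
For heap C, compute g(0), g(1), … with moves {3, 5, 7}:
k:     0  1  2  3  4  5  6  7  8  9
g(k):  0  0  0  1  1  1  2  2  2  3
So g(9) = 3.
The value of a disjunctive sum is the nim-sum of the parts.
Combined value = 0 ⊕ 0 ⊕ 3 = 3.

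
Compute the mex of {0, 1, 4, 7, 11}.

2

The values 0, 1 are all present; 2 is the first non-negative integer missing from the set.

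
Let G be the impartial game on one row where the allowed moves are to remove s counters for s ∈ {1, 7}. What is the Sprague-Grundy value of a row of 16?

0

Build the Grundy sequence with g(k) = mex{g(k−s) : s ∈ {1, 7}, s ≤ k}:
k:     0  1  2  3  4  5  6  7  8  9 10 11 12 13 14 15 16
g(k):  0  1  0  1  0  1  0  1  0  1  0  1  0  1  0  1  0
So g(16) = 0.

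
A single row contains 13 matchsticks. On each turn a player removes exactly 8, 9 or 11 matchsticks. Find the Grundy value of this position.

1

Build the Grundy sequence with g(k) = mex{g(k−s) : s ∈ {8, 9, 11}, s ≤ k}:
g(0) = mex{} = 0
g(1) = mex{} = 0
g(2) = mex{} = 0
g(3) = mex{} = 0
g(4) = mex{} = 0
g(5) = mex{} = 0
g(6) = mex{} = 0
g(7) = mex{} = 0
g(8) = mex{0} = 1
g(9) = mex{0} = 1
g(10) = mex{0} = 1
g(11) = mex{0} = 1
g(12) = mex{0} = 1
g(13) = mex{0} = 1
So g(13) = 1.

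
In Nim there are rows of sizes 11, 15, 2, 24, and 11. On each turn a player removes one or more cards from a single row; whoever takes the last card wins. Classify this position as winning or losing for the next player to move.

Winning position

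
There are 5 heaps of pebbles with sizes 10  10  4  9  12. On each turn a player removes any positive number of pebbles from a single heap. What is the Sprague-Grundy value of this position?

1

Compute the nim-sum pairwise:
10 ⊕ 10 = 0
0 ⊕ 4 = 4
4 ⊕ 9 = 13
13 ⊕ 12 = 1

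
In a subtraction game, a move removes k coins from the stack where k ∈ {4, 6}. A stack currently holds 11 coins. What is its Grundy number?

0

Build the Grundy sequence with g(k) = mex{g(k−s) : s ∈ {4, 6}, s ≤ k}:
g(0) = mex{} = 0
g(1) = mex{} = 0
g(2) = mex{} = 0
g(3) = mex{} = 0
g(4) = mex{0} = 1
g(5) = mex{0} = 1
g(6) = mex{0} = 1
g(7) = mex{0} = 1
g(8) = mex{0,1} = 2
g(9) = mex{0,1} = 2
g(10) = mex{1} = 0
g(11) = mex{1} = 0
So g(11) = 0.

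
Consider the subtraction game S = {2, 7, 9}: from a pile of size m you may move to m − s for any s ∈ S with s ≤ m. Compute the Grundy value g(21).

1

Compute g(0), g(1), … for moves {2, 7, 9}:
k:     0  1  2  3  4  5  6  7  8  9 10 11 12 13 14 15 16 17 18 19 20 21
g(k):  0  0  1  1  0  0  1  1  2  2  3  3  2  2  3  0  0  1  1  0  0  1
So g(21) = 1.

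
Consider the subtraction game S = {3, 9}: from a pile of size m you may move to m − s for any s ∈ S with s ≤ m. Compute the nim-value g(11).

Compute g(0), g(1), … for moves {3, 9}:
g(0) = mex{} = 0
g(1) = mex{} = 0
g(2) = mex{} = 0
g(3) = mex{0} = 1
g(4) = mex{0} = 1
g(5) = mex{0} = 1
g(6) = mex{1} = 0
g(7) = mex{1} = 0
g(8) = mex{1} = 0
g(9) = mex{0} = 1
g(10) = mex{0} = 1
g(11) = mex{0} = 1
So g(11) = 1.

1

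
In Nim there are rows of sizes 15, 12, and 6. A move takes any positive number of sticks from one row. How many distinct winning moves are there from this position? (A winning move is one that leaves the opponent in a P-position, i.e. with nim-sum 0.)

In binary:
  1111  (15)
  1100  (12)
  0110  (6)
  ----
  0101  (5)
The overall nim-sum is X = 5. A row of size p has a winning move iff p XOR X < p (reduce it to p XOR X).
  15: 15 XOR 5 = 10 < 15 — winning move (to 10).
  12: 12 XOR 5 = 9 < 12 — winning move (to 9).
  6: 6 XOR 5 = 3 < 6 — winning move (to 3).
That gives 3 winning moves.

3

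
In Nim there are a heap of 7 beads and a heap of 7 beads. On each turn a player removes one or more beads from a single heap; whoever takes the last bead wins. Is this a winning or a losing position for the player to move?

Losing position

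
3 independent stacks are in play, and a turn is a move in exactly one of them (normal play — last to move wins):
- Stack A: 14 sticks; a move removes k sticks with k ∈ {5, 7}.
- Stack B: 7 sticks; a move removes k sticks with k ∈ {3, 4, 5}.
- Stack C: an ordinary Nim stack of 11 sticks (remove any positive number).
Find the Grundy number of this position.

Build the Grundy sequence for stack A with g(k) = mex{g(k−s) : s ∈ {5, 7}, s ≤ k}:
k:     0  1  2  3  4  5  6  7  8  9 10 11 12 13 14
g(k):  0  0  0  0  0  1  1  1  1  1  2  2  0  0  0
So g(14) = 0.
Build the Grundy sequence for stack B with g(k) = mex{g(k−s) : s ∈ {3, 4, 5}, s ≤ k}:
k:     0  1  2  3  4  5  6  7
g(k):  0  0  0  1  1  1  2  2
So g(7) = 2.
Stack C is a plain Nim stack of size 11, so its Grundy value is 11.
The value of a disjunctive sum is the nim-sum of the parts.
Combined value = 0 XOR 2 XOR 11 = 9.

9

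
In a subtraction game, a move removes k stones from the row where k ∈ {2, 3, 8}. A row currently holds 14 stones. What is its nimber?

2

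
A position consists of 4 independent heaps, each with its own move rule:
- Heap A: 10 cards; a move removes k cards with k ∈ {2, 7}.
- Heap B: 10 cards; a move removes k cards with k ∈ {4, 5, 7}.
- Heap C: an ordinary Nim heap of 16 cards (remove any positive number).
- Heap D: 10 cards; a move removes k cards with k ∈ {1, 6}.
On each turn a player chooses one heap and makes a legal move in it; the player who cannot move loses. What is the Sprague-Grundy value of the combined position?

For heap A, compute g(0), g(1), … with moves {2, 7}:
k:     0  1  2  3  4  5  6  7  8  9 10
g(k):  0  0  1  1  0  0  1  1  2  0  0
So g(10) = 0.
For heap B, compute g(0), g(1), … with moves {4, 5, 7}:
k:     0  1  2  3  4  5  6  7  8  9 10
g(k):  0  0  0  0  1  1  1  1  2  2  2
So g(10) = 2.
Heap C is a plain Nim heap of size 16, so its Grundy value is 16.
Grundy values for heap D (subtraction set {1, 6}):
g(0) = mex{} = 0
g(1) = mex{0} = 1
g(2) = mex{1} = 0
g(3) = mex{0} = 1
g(4) = mex{1} = 0
g(5) = mex{0} = 1
g(6) = mex{0,1} = 2
g(7) = mex{1,2} = 0
g(8) = mex{0} = 1
g(9) = mex{1} = 0
g(10) = mex{0} = 1
So g(10) = 1.
The value of a disjunctive sum is the nim-sum of the parts.
Combined value = 0 XOR 2 XOR 16 XOR 1 = 19.

19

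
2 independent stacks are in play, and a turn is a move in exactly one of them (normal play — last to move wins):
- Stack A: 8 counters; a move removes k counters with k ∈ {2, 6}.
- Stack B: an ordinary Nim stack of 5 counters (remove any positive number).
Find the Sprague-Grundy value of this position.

5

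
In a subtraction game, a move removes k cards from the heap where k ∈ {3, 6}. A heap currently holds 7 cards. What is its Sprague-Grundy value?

Grundy values for subtraction set {3, 6}:
k:     0  1  2  3  4  5  6  7
g(k):  0  0  0  1  1  1  2  2
So g(7) = 2.

2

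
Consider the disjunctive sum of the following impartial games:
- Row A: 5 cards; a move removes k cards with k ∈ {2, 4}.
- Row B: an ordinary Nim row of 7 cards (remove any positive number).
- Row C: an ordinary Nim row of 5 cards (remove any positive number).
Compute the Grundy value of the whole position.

0

For row A, compute g(0), g(1), … with moves {2, 4}:
g(0) = mex{} = 0
g(1) = mex{} = 0
g(2) = mex{0} = 1
g(3) = mex{0} = 1
g(4) = mex{0,1} = 2
g(5) = mex{0,1} = 2
So g(5) = 2.
Row B is a plain Nim row of size 7, so its Grundy value is 7.
Row C is a plain Nim row of size 5, so its Grundy value is 5.
The value of a disjunctive sum is the nim-sum of the parts.
Combined value = 2 XOR 7 XOR 5 = 0.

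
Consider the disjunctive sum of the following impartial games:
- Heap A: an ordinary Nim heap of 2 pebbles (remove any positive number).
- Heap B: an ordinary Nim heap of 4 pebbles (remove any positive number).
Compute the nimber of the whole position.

Heap A is a plain Nim heap of size 2, so its Grundy value is 2.
Heap B is a plain Nim heap of size 4, so its Grundy value is 4.
By the Sprague-Grundy theorem, the Grundy value of a sum of independent games is the XOR of the component values.
Combined value = 2 ⊕ 4 = 6.

6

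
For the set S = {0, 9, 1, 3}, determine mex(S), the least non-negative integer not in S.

2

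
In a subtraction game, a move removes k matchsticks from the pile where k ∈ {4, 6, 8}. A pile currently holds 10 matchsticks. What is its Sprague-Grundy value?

2

Build the Grundy sequence with g(k) = mex{g(k−s) : s ∈ {4, 6, 8}, s ≤ k}:
g(0) = mex{} = 0
g(1) = mex{} = 0
g(2) = mex{} = 0
g(3) = mex{} = 0
g(4) = mex{0} = 1
g(5) = mex{0} = 1
g(6) = mex{0} = 1
g(7) = mex{0} = 1
g(8) = mex{0,1} = 2
g(9) = mex{0,1} = 2
g(10) = mex{0,1} = 2
So g(10) = 2.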